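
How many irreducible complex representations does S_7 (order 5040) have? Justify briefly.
15

Solution. The number of irreducible complex representations of a finite group equals its number of conjugacy classes. Conjugacy classes in S_7 correspond to cycle types, i.e. partitions of 7; there are p(7) = 15 of them, so S_7 (order 5040) has exactly 15 irreducible complex representations.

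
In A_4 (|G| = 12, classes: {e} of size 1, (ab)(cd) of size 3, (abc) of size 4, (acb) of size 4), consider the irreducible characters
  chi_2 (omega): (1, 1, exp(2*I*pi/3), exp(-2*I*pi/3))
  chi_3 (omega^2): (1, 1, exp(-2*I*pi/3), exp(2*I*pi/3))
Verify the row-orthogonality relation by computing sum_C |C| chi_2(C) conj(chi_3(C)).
Sum = 0; so <chi_2, chi_3> = 0 (distinct irreducibles are orthogonal).

Justification: Compute term by term over conjugacy classes (|C| * chi_2(C) * conj(chi_3(C))):
  1*(1)*conj(1) + 3*(1)*conj(1) + 4*(exp(2*I*pi/3))*conj(exp(-2*I*pi/3)) + 4*(exp(-2*I*pi/3))*conj(exp(2*I*pi/3))
  = (1) + (3) + (4*exp(-2*I*pi/3)) + (4*exp(2*I*pi/3))
  = 0.
(Exp terms are combined using exp(i*s)*conj(exp(i*t)) = exp(i*(s-t)), and sums of them are collapsed using the identity that for every m > 1 the m distinct m-th roots of unity sum to 0, e.g. 1 + exp(2*I*pi/3) + exp(-2*I*pi/3) = 0.)
Dividing by |G| = 12 gives 0/12 = 0, matching the row-orthogonality relation <chi_2, chi_3> = [chi_2 = chi_3].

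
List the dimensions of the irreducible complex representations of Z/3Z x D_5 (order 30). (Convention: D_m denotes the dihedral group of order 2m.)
Dimensions: 1, 1, 1, 1, 1, 1, 2, 2, 2, 2, 2, 2

Solution. There are 12 irreducibles (= number of conjugacy classes). Their dimensions d_i satisfy sum d_i^2 = |G| = 30: 1 + 1 + 1 + 1 + 1 + 1 + 4 + 4 + 4 + 4 + 4 + 4 = 30. (For the product with Z/3Z: each of the 3 1-dim characters of Z/3Z tensors with each irrep of D_5, giving 3 copies of each D_5-dimension.)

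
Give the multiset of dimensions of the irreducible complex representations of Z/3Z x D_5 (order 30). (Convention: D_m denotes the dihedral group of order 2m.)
Dimensions: 1, 1, 1, 1, 1, 1, 2, 2, 2, 2, 2, 2

Justification: There are 12 irreducibles (= number of conjugacy classes). Their dimensions d_i satisfy sum d_i^2 = |G| = 30: 1 + 1 + 1 + 1 + 1 + 1 + 4 + 4 + 4 + 4 + 4 + 4 = 30. (For the product with Z/3Z: each of the 3 1-dim characters of Z/3Z tensors with each irrep of D_5, giving 3 copies of each D_5-dimension.)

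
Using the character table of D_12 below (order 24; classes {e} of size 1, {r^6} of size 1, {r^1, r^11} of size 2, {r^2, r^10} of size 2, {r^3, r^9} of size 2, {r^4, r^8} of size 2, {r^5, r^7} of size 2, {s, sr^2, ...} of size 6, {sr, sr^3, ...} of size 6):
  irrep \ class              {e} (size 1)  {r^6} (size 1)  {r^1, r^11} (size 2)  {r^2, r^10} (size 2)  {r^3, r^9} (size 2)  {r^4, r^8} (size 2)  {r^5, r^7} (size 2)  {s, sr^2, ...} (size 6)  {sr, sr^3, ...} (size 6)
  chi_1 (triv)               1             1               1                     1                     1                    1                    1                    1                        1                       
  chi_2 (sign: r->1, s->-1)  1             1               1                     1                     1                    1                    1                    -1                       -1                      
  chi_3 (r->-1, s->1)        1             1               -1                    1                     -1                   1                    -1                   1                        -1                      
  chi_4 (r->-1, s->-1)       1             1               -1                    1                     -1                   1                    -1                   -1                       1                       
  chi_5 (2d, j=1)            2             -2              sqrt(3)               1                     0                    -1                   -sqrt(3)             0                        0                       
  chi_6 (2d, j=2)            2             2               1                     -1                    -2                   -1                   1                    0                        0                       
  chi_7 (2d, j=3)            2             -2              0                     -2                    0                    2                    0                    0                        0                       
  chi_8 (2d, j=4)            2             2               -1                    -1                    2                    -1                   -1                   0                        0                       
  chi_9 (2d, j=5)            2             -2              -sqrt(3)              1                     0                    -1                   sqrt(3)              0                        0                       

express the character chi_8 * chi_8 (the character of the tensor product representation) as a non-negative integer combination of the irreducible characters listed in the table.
chi_8 tensor chi_8 = chi_1 + chi_2 + chi_8 (all other irreducibles have multiplicity 0).

Reasoning: The character of a tensor product is the pointwise product (chi_8 * chi_8)(C) = chi_8(C) * chi_8(C):
  {e}: (2)*(2), {r^6}: (2)*(2), {r^1, r^11}: (-1)*(-1), {r^2, r^10}: (-1)*(-1), {r^3, r^9}: (2)*(2), {r^4, r^8}: (-1)*(-1), {r^5, r^7}: (-1)*(-1), {s, sr^2, ...}: (0)*(0), {sr, sr^3, ...}: (0)*(0)
so (chi_8 * chi_8) takes values
  {e} -> 4, {r^6} -> 4, {r^1, r^11} -> 1, {r^2, r^10} -> 1, {r^3, r^9} -> 4, {r^4, r^8} -> 1, {r^5, r^7} -> 1, {s, sr^2, ...} -> 0, {sr, sr^3, ...} -> 0.
Now take the inner product of this character with each irreducible chi from the table, <chi_8*chi_8, chi> = (1/24) sum_C |C| (chi_8*chi_8)(C) conj(chi(C)):
  <chi_8*chi_8, chi_1> = (1/24)[1*(4)*conj(1) + 1*(4)*conj(1) + 2*(1)*conj(1) + 2*(1)*conj(1) + 2*(4)*conj(1) + 2*(1)*conj(1) + 2*(1)*conj(1) + 6*(0)*conj(1) + 6*(0)*conj(1)]
      = (1/24)[(4) + (4) + (2) + (2) + (8) + (2) + (2) + (0) + (0)] = 24/24 = 1
  <chi_8*chi_8, chi_2> = (1/24)[1*(4)*conj(1) + 1*(4)*conj(1) + 2*(1)*conj(1) + 2*(1)*conj(1) + 2*(4)*conj(1) + 2*(1)*conj(1) + 2*(1)*conj(1) + 6*(0)*conj(-1) + 6*(0)*conj(-1)]
      = (1/24)[(4) + (4) + (2) + (2) + (8) + (2) + (2) + (0) + (0)] = 24/24 = 1
  <chi_8*chi_8, chi_3> = (1/24)[1*(4)*conj(1) + 1*(4)*conj(1) + 2*(1)*conj(-1) + 2*(1)*conj(1) + 2*(4)*conj(-1) + 2*(1)*conj(1) + 2*(1)*conj(-1) + 6*(0)*conj(1) + 6*(0)*conj(-1)]
      = (1/24)[(4) + (4) + (-2) + (2) + (-8) + (2) + (-2) + (0) + (0)] = 0/24 = 0
  <chi_8*chi_8, chi_4> = (1/24)[1*(4)*conj(1) + 1*(4)*conj(1) + 2*(1)*conj(-1) + 2*(1)*conj(1) + 2*(4)*conj(-1) + 2*(1)*conj(1) + 2*(1)*conj(-1) + 6*(0)*conj(-1) + 6*(0)*conj(1)]
      = (1/24)[(4) + (4) + (-2) + (2) + (-8) + (2) + (-2) + (0) + (0)] = 0/24 = 0
  <chi_8*chi_8, chi_5> = (1/24)[1*(4)*conj(2) + 1*(4)*conj(-2) + 2*(1)*conj(sqrt(3)) + 2*(1)*conj(1) + 2*(4)*conj(0) + 2*(1)*conj(-1) + 2*(1)*conj(-sqrt(3)) + 6*(0)*conj(0) + 6*(0)*conj(0)]
      = (1/24)[(8) + (-8) + (2*sqrt(3)) + (2) + (0) + (-2) + (-2*sqrt(3)) + (0) + (0)] = 0/24 = 0
  <chi_8*chi_8, chi_6> = (1/24)[1*(4)*conj(2) + 1*(4)*conj(2) + 2*(1)*conj(1) + 2*(1)*conj(-1) + 2*(4)*conj(-2) + 2*(1)*conj(-1) + 2*(1)*conj(1) + 6*(0)*conj(0) + 6*(0)*conj(0)]
      = (1/24)[(8) + (8) + (2) + (-2) + (-16) + (-2) + (2) + (0) + (0)] = 0/24 = 0
  <chi_8*chi_8, chi_7> = (1/24)[1*(4)*conj(2) + 1*(4)*conj(-2) + 2*(1)*conj(0) + 2*(1)*conj(-2) + 2*(4)*conj(0) + 2*(1)*conj(2) + 2*(1)*conj(0) + 6*(0)*conj(0) + 6*(0)*conj(0)]
      = (1/24)[(8) + (-8) + (0) + (-4) + (0) + (4) + (0) + (0) + (0)] = 0/24 = 0
  <chi_8*chi_8, chi_8> = (1/24)[1*(4)*conj(2) + 1*(4)*conj(2) + 2*(1)*conj(-1) + 2*(1)*conj(-1) + 2*(4)*conj(2) + 2*(1)*conj(-1) + 2*(1)*conj(-1) + 6*(0)*conj(0) + 6*(0)*conj(0)]
      = (1/24)[(8) + (8) + (-2) + (-2) + (16) + (-2) + (-2) + (0) + (0)] = 24/24 = 1
  <chi_8*chi_8, chi_9> = (1/24)[1*(4)*conj(2) + 1*(4)*conj(-2) + 2*(1)*conj(-sqrt(3)) + 2*(1)*conj(1) + 2*(4)*conj(0) + 2*(1)*conj(-1) + 2*(1)*conj(sqrt(3)) + 6*(0)*conj(0) + 6*(0)*conj(0)]
      = (1/24)[(8) + (-8) + (-2*sqrt(3)) + (2) + (0) + (-2) + (2*sqrt(3)) + (0) + (0)] = 0/24 = 0
Hence the multiplicities are chi_1: 1, chi_2: 1, chi_8: 1. Dimension check: dim(chi_8)*dim(chi_8) = 2*2 = 4 and sum (mult * dim) = 1*1 + 1*1 + 1*2 = 4.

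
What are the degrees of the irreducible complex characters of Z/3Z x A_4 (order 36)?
Dimensions: 1, 1, 1, 1, 1, 1, 1, 1, 1, 3, 3, 3

Explanation: There are 12 irreducibles (= number of conjugacy classes). Their dimensions d_i satisfy sum d_i^2 = |G| = 36: 1 + 1 + 1 + 1 + 1 + 1 + 1 + 1 + 1 + 9 + 9 + 9 = 36. (For the product with Z/3Z: each of the 3 1-dim characters of Z/3Z tensors with each irrep of A_4, giving 3 copies of each A_4-dimension.)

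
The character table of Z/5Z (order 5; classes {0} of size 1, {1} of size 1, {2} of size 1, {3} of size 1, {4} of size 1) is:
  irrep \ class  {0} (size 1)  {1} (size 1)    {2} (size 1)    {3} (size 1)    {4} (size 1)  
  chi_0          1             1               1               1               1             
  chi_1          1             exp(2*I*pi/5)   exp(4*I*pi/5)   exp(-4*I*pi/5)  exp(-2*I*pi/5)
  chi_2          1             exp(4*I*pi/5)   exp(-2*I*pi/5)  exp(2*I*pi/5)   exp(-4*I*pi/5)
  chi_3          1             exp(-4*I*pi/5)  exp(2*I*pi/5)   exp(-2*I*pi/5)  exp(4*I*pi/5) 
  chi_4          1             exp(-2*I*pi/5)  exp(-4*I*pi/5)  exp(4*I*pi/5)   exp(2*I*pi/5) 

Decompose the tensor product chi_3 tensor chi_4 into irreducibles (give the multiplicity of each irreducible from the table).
chi_3 tensor chi_4 = chi_2 (all other irreducibles have multiplicity 0).

The character of a tensor product is the pointwise product (chi_3 * chi_4)(C) = chi_3(C) * chi_4(C):
  {0}: (1)*(1), {1}: (exp(-4*I*pi/5))*(exp(-2*I*pi/5)), {2}: (exp(2*I*pi/5))*(exp(-4*I*pi/5)), {3}: (exp(-2*I*pi/5))*(exp(4*I*pi/5)), {4}: (exp(4*I*pi/5))*(exp(2*I*pi/5))
so (chi_3 * chi_4) takes values
  {0} -> 1, {1} -> exp(4*I*pi/5), {2} -> exp(-2*I*pi/5), {3} -> exp(2*I*pi/5), {4} -> exp(-4*I*pi/5).
Now take the inner product of this character with each irreducible chi from the table, <chi_3*chi_4, chi> = (1/5) sum_C |C| (chi_3*chi_4)(C) conj(chi(C)):
  <chi_3*chi_4, chi_0> = (1/5)[1*(1)*conj(1) + 1*(exp(4*I*pi/5))*conj(1) + 1*(exp(-2*I*pi/5))*conj(1) + 1*(exp(2*I*pi/5))*conj(1) + 1*(exp(-4*I*pi/5))*conj(1)]
      = (1/5)[(1) + (exp(4*I*pi/5)) + (exp(-2*I*pi/5)) + (exp(2*I*pi/5)) + (exp(-4*I*pi/5))] = 0/5 = 0
  <chi_3*chi_4, chi_1> = (1/5)[1*(1)*conj(1) + 1*(exp(4*I*pi/5))*conj(exp(2*I*pi/5)) + 1*(exp(-2*I*pi/5))*conj(exp(4*I*pi/5)) + 1*(exp(2*I*pi/5))*conj(exp(-4*I*pi/5)) + 1*(exp(-4*I*pi/5))*conj(exp(-2*I*pi/5))]
      = (1/5)[(1) + (exp(2*I*pi/5)) + (exp(4*I*pi/5)) + (exp(-4*I*pi/5)) + (exp(-2*I*pi/5))] = 0/5 = 0
  <chi_3*chi_4, chi_2> = (1/5)[1*(1)*conj(1) + 1*(exp(4*I*pi/5))*conj(exp(4*I*pi/5)) + 1*(exp(-2*I*pi/5))*conj(exp(-2*I*pi/5)) + 1*(exp(2*I*pi/5))*conj(exp(2*I*pi/5)) + 1*(exp(-4*I*pi/5))*conj(exp(-4*I*pi/5))]
      = (1/5)[(1) + (1) + (1) + (1) + (1)] = 5/5 = 1
  <chi_3*chi_4, chi_3> = (1/5)[1*(1)*conj(1) + 1*(exp(4*I*pi/5))*conj(exp(-4*I*pi/5)) + 1*(exp(-2*I*pi/5))*conj(exp(2*I*pi/5)) + 1*(exp(2*I*pi/5))*conj(exp(-2*I*pi/5)) + 1*(exp(-4*I*pi/5))*conj(exp(4*I*pi/5))]
      = (1/5)[(1) + (exp(-2*I*pi/5)) + (exp(-4*I*pi/5)) + (exp(4*I*pi/5)) + (exp(2*I*pi/5))] = 0/5 = 0
  <chi_3*chi_4, chi_4> = (1/5)[1*(1)*conj(1) + 1*(exp(4*I*pi/5))*conj(exp(-2*I*pi/5)) + 1*(exp(-2*I*pi/5))*conj(exp(-4*I*pi/5)) + 1*(exp(2*I*pi/5))*conj(exp(4*I*pi/5)) + 1*(exp(-4*I*pi/5))*conj(exp(2*I*pi/5))]
      = (1/5)[(1) + (exp(-4*I*pi/5)) + (exp(2*I*pi/5)) + (exp(-2*I*pi/5)) + (exp(4*I*pi/5))] = 0/5 = 0
(Exp terms are combined using exp(i*s)*conj(exp(i*t)) = exp(i*(s-t)), and sums of them are collapsed using the identity that for every m > 1 the m distinct m-th roots of unity sum to 0, e.g. 1 + exp(2*I*pi/3) + exp(-2*I*pi/3) = 0.)
Hence the multiplicities are chi_2: 1. Dimension check: dim(chi_3)*dim(chi_4) = 1*1 = 1 and sum (mult * dim) = 1*1 = 1.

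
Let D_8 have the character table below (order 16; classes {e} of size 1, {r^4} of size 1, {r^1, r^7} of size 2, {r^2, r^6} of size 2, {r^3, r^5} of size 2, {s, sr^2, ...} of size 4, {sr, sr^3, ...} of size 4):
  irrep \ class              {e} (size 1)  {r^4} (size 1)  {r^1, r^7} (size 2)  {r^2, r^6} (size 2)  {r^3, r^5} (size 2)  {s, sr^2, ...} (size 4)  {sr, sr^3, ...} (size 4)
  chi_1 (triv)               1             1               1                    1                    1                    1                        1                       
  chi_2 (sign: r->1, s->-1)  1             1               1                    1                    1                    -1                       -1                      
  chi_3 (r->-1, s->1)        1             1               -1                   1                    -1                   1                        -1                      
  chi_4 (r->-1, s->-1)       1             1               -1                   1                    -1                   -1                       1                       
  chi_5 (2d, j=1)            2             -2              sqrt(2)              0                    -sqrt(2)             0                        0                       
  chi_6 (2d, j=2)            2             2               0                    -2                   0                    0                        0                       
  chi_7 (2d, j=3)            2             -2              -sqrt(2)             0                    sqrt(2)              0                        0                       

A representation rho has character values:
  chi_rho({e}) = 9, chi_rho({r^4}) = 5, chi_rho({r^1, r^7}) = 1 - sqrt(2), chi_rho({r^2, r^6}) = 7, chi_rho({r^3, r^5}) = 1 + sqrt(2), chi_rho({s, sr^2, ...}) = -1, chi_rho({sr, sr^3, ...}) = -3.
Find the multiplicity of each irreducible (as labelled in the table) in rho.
Multiplicities: chi_1: 1, chi_2: 3, chi_3: 2, chi_4: 1, chi_5: 0, chi_6: 0, chi_7: 1.

Derivation: Use <chi_rho, chi> = (1/|G|) sum_C |C| * chi_rho(C) * conj(chi(C)) with |G| = 16 for each irreducible chi in the table:
  <chi_rho, chi_1> = (1/16)[1*(9)*conj(1) + 1*(5)*conj(1) + 2*(1 - sqrt(2))*conj(1) + 2*(7)*conj(1) + 2*(1 + sqrt(2))*conj(1) + 4*(-1)*conj(1) + 4*(-3)*conj(1)]
      = (1/16)[(9) + (5) + (2 - 2*sqrt(2)) + (14) + (2 + 2*sqrt(2)) + (-4) + (-12)] = 16/16 = 1
  <chi_rho, chi_2> = (1/16)[1*(9)*conj(1) + 1*(5)*conj(1) + 2*(1 - sqrt(2))*conj(1) + 2*(7)*conj(1) + 2*(1 + sqrt(2))*conj(1) + 4*(-1)*conj(-1) + 4*(-3)*conj(-1)]
      = (1/16)[(9) + (5) + (2 - 2*sqrt(2)) + (14) + (2 + 2*sqrt(2)) + (4) + (12)] = 48/16 = 3
  <chi_rho, chi_3> = (1/16)[1*(9)*conj(1) + 1*(5)*conj(1) + 2*(1 - sqrt(2))*conj(-1) + 2*(7)*conj(1) + 2*(1 + sqrt(2))*conj(-1) + 4*(-1)*conj(1) + 4*(-3)*conj(-1)]
      = (1/16)[(9) + (5) + (-2 + 2*sqrt(2)) + (14) + (-2*sqrt(2) - 2) + (-4) + (12)] = 32/16 = 2
  <chi_rho, chi_4> = (1/16)[1*(9)*conj(1) + 1*(5)*conj(1) + 2*(1 - sqrt(2))*conj(-1) + 2*(7)*conj(1) + 2*(1 + sqrt(2))*conj(-1) + 4*(-1)*conj(-1) + 4*(-3)*conj(1)]
      = (1/16)[(9) + (5) + (-2 + 2*sqrt(2)) + (14) + (-2*sqrt(2) - 2) + (4) + (-12)] = 16/16 = 1
  <chi_rho, chi_5> = (1/16)[1*(9)*conj(2) + 1*(5)*conj(-2) + 2*(1 - sqrt(2))*conj(sqrt(2)) + 2*(7)*conj(0) + 2*(1 + sqrt(2))*conj(-sqrt(2)) + 4*(-1)*conj(0) + 4*(-3)*conj(0)]
      = (1/16)[(18) + (-10) + (-4 + 2*sqrt(2)) + (0) + (-4 - 2*sqrt(2)) + (0) + (0)] = 0/16 = 0
  <chi_rho, chi_6> = (1/16)[1*(9)*conj(2) + 1*(5)*conj(2) + 2*(1 - sqrt(2))*conj(0) + 2*(7)*conj(-2) + 2*(1 + sqrt(2))*conj(0) + 4*(-1)*conj(0) + 4*(-3)*conj(0)]
      = (1/16)[(18) + (10) + (0) + (-28) + (0) + (0) + (0)] = 0/16 = 0
  <chi_rho, chi_7> = (1/16)[1*(9)*conj(2) + 1*(5)*conj(-2) + 2*(1 - sqrt(2))*conj(-sqrt(2)) + 2*(7)*conj(0) + 2*(1 + sqrt(2))*conj(sqrt(2)) + 4*(-1)*conj(0) + 4*(-3)*conj(0)]
      = (1/16)[(18) + (-10) + (4 - 2*sqrt(2)) + (0) + (2*sqrt(2) + 4) + (0) + (0)] = 16/16 = 1
Dimension check: dim(rho) = sum (mult * dim) = 1*1 + 3*1 + 2*1 + 1*1 + 0*2 + 0*2 + 1*2 = 9 = chi_rho(e) = 9.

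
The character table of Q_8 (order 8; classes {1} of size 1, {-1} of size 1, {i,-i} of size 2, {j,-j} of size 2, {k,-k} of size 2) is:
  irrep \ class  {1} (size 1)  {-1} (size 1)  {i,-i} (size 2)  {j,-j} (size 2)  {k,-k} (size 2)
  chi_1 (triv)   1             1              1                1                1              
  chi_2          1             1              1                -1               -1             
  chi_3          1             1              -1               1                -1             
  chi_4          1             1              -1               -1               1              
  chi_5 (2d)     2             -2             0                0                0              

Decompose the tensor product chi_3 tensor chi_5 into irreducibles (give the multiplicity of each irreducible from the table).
chi_3 tensor chi_5 = chi_5 (all other irreducibles have multiplicity 0).

The character of a tensor product is the pointwise product (chi_3 * chi_5)(C) = chi_3(C) * chi_5(C):
  {1}: (1)*(2), {-1}: (1)*(-2), {i,-i}: (-1)*(0), {j,-j}: (1)*(0), {k,-k}: (-1)*(0)
so (chi_3 * chi_5) takes values
  {1} -> 2, {-1} -> -2, {i,-i} -> 0, {j,-j} -> 0, {k,-k} -> 0.
Now take the inner product of this character with each irreducible chi from the table, <chi_3*chi_5, chi> = (1/8) sum_C |C| (chi_3*chi_5)(C) conj(chi(C)):
  <chi_3*chi_5, chi_1> = (1/8)[1*(2)*conj(1) + 1*(-2)*conj(1) + 2*(0)*conj(1) + 2*(0)*conj(1) + 2*(0)*conj(1)]
      = (1/8)[(2) + (-2) + (0) + (0) + (0)] = 0/8 = 0
  <chi_3*chi_5, chi_2> = (1/8)[1*(2)*conj(1) + 1*(-2)*conj(1) + 2*(0)*conj(1) + 2*(0)*conj(-1) + 2*(0)*conj(-1)]
      = (1/8)[(2) + (-2) + (0) + (0) + (0)] = 0/8 = 0
  <chi_3*chi_5, chi_3> = (1/8)[1*(2)*conj(1) + 1*(-2)*conj(1) + 2*(0)*conj(-1) + 2*(0)*conj(1) + 2*(0)*conj(-1)]
      = (1/8)[(2) + (-2) + (0) + (0) + (0)] = 0/8 = 0
  <chi_3*chi_5, chi_4> = (1/8)[1*(2)*conj(1) + 1*(-2)*conj(1) + 2*(0)*conj(-1) + 2*(0)*conj(-1) + 2*(0)*conj(1)]
      = (1/8)[(2) + (-2) + (0) + (0) + (0)] = 0/8 = 0
  <chi_3*chi_5, chi_5> = (1/8)[1*(2)*conj(2) + 1*(-2)*conj(-2) + 2*(0)*conj(0) + 2*(0)*conj(0) + 2*(0)*conj(0)]
      = (1/8)[(4) + (4) + (0) + (0) + (0)] = 8/8 = 1
Hence the multiplicities are chi_5: 1. Dimension check: dim(chi_3)*dim(chi_5) = 1*2 = 2 and sum (mult * dim) = 1*2 = 2.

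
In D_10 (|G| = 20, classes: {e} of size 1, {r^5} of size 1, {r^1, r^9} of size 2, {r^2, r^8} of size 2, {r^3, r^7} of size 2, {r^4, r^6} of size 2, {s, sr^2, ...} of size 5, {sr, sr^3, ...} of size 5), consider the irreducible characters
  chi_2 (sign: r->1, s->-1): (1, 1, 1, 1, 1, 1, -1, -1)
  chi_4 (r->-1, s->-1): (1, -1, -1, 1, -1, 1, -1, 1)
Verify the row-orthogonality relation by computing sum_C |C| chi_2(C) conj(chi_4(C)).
Sum = 0; so <chi_2, chi_4> = 0 (distinct irreducibles are orthogonal).

Derivation: Compute term by term over conjugacy classes (|C| * chi_2(C) * conj(chi_4(C))):
  1*(1)*conj(1) + 1*(1)*conj(-1) + 2*(1)*conj(-1) + 2*(1)*conj(1) + 2*(1)*conj(-1) + 2*(1)*conj(1) + 5*(-1)*conj(-1) + 5*(-1)*conj(1)
  = (1) + (-1) + (-2) + (2) + (-2) + (2) + (5) + (-5)
  = 0.
Dividing by |G| = 20 gives 0/20 = 0, matching the row-orthogonality relation <chi_2, chi_4> = [chi_2 = chi_4].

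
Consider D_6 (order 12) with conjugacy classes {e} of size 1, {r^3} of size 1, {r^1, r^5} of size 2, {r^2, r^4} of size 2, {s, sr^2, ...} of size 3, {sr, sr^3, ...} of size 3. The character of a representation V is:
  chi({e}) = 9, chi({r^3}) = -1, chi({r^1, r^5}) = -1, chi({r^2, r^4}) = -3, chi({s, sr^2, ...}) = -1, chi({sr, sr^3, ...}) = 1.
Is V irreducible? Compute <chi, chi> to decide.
Not irreducible (reducible): <chi, chi> = 9 > 1.

Details: <chi, chi> = (1/|G|) sum_C |C| * |chi(C)|^2 = (1/12)[1*|9|^2 + 1*|-1|^2 + 2*|-1|^2 + 2*|-3|^2 + 3*|-1|^2 + 3*|1|^2]
  = (1/12)[(81) + (1) + (2) + (18) + (3) + (3)] = 108/12 = 9.
A character is irreducible iff <chi, chi> = 1, so this representation is reducible.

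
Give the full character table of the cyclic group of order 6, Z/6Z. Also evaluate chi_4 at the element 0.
Character table of Z/6Z (irreps indexed chi_0,...,chi_5 with chi_k(m) = zeta_6^(k*m), zeta_6 = exp(2*pi*i/6)):
  irrep \ class  {0} (size 1)  {1} (size 1)    {2} (size 1)    {3} (size 1)  {4} (size 1)    {5} (size 1)  
  chi_0          1             1               1               1             1               1             
  chi_1          1             exp(I*pi/3)     exp(2*I*pi/3)   -1            exp(-2*I*pi/3)  exp(-I*pi/3)  
  chi_2          1             exp(2*I*pi/3)   exp(-2*I*pi/3)  1             exp(2*I*pi/3)   exp(-2*I*pi/3)
  chi_3          1             -1              1               -1            1               -1            
  chi_4          1             exp(-2*I*pi/3)  exp(2*I*pi/3)   1             exp(-2*I*pi/3)  exp(2*I*pi/3) 
  chi_5          1             exp(-I*pi/3)    exp(-2*I*pi/3)  -1            exp(2*I*pi/3)   exp(I*pi/3)   

Spot check: chi_4(0) = zeta_6^(4*0) = zeta_6^0 = 1.

Argument: Z/6Z is abelian, so all 6 irreducible complex representations are 1-dimensional. They are given by chi_k(m) = zeta_6^(k*m) for k = 0,...,5. Row orthogonality: sum_m chi_k(m) conj(chi_l(m)) = 6 * [k = l].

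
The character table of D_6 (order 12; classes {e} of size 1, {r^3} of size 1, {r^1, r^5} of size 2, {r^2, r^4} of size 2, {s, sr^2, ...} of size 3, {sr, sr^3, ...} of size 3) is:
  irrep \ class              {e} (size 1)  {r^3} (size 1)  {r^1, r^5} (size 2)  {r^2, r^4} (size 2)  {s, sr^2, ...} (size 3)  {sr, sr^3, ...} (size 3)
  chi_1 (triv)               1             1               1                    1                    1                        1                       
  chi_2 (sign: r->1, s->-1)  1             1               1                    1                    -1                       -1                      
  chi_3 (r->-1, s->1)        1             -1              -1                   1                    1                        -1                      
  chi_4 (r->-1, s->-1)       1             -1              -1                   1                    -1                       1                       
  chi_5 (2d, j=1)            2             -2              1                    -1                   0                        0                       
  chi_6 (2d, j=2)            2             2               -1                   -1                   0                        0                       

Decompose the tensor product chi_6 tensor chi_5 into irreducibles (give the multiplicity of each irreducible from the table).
chi_6 tensor chi_5 = chi_3 + chi_4 + chi_5 (all other irreducibles have multiplicity 0).

Justification: The character of a tensor product is the pointwise product (chi_6 * chi_5)(C) = chi_6(C) * chi_5(C):
  {e}: (2)*(2), {r^3}: (2)*(-2), {r^1, r^5}: (-1)*(1), {r^2, r^4}: (-1)*(-1), {s, sr^2, ...}: (0)*(0), {sr, sr^3, ...}: (0)*(0)
so (chi_6 * chi_5) takes values
  {e} -> 4, {r^3} -> -4, {r^1, r^5} -> -1, {r^2, r^4} -> 1, {s, sr^2, ...} -> 0, {sr, sr^3, ...} -> 0.
Now take the inner product of this character with each irreducible chi from the table, <chi_6*chi_5, chi> = (1/12) sum_C |C| (chi_6*chi_5)(C) conj(chi(C)):
  <chi_6*chi_5, chi_1> = (1/12)[1*(4)*conj(1) + 1*(-4)*conj(1) + 2*(-1)*conj(1) + 2*(1)*conj(1) + 3*(0)*conj(1) + 3*(0)*conj(1)]
      = (1/12)[(4) + (-4) + (-2) + (2) + (0) + (0)] = 0/12 = 0
  <chi_6*chi_5, chi_2> = (1/12)[1*(4)*conj(1) + 1*(-4)*conj(1) + 2*(-1)*conj(1) + 2*(1)*conj(1) + 3*(0)*conj(-1) + 3*(0)*conj(-1)]
      = (1/12)[(4) + (-4) + (-2) + (2) + (0) + (0)] = 0/12 = 0
  <chi_6*chi_5, chi_3> = (1/12)[1*(4)*conj(1) + 1*(-4)*conj(-1) + 2*(-1)*conj(-1) + 2*(1)*conj(1) + 3*(0)*conj(1) + 3*(0)*conj(-1)]
      = (1/12)[(4) + (4) + (2) + (2) + (0) + (0)] = 12/12 = 1
  <chi_6*chi_5, chi_4> = (1/12)[1*(4)*conj(1) + 1*(-4)*conj(-1) + 2*(-1)*conj(-1) + 2*(1)*conj(1) + 3*(0)*conj(-1) + 3*(0)*conj(1)]
      = (1/12)[(4) + (4) + (2) + (2) + (0) + (0)] = 12/12 = 1
  <chi_6*chi_5, chi_5> = (1/12)[1*(4)*conj(2) + 1*(-4)*conj(-2) + 2*(-1)*conj(1) + 2*(1)*conj(-1) + 3*(0)*conj(0) + 3*(0)*conj(0)]
      = (1/12)[(8) + (8) + (-2) + (-2) + (0) + (0)] = 12/12 = 1
  <chi_6*chi_5, chi_6> = (1/12)[1*(4)*conj(2) + 1*(-4)*conj(2) + 2*(-1)*conj(-1) + 2*(1)*conj(-1) + 3*(0)*conj(0) + 3*(0)*conj(0)]
      = (1/12)[(8) + (-8) + (2) + (-2) + (0) + (0)] = 0/12 = 0
Hence the multiplicities are chi_3: 1, chi_4: 1, chi_5: 1. Dimension check: dim(chi_6)*dim(chi_5) = 2*2 = 4 and sum (mult * dim) = 1*1 + 1*1 + 1*2 = 4.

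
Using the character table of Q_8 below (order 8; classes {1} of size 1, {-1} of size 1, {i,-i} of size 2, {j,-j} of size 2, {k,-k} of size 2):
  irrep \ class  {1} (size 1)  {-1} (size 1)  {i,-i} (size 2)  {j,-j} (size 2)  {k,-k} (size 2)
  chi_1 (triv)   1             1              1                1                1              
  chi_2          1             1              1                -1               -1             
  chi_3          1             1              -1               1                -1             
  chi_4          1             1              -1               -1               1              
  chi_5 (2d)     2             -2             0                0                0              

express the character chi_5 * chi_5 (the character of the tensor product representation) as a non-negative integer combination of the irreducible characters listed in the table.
chi_5 tensor chi_5 = chi_1 + chi_2 + chi_3 + chi_4 (all other irreducibles have multiplicity 0).

Details: The character of a tensor product is the pointwise product (chi_5 * chi_5)(C) = chi_5(C) * chi_5(C):
  {1}: (2)*(2), {-1}: (-2)*(-2), {i,-i}: (0)*(0), {j,-j}: (0)*(0), {k,-k}: (0)*(0)
so (chi_5 * chi_5) takes values
  {1} -> 4, {-1} -> 4, {i,-i} -> 0, {j,-j} -> 0, {k,-k} -> 0.
Now take the inner product of this character with each irreducible chi from the table, <chi_5*chi_5, chi> = (1/8) sum_C |C| (chi_5*chi_5)(C) conj(chi(C)):
  <chi_5*chi_5, chi_1> = (1/8)[1*(4)*conj(1) + 1*(4)*conj(1) + 2*(0)*conj(1) + 2*(0)*conj(1) + 2*(0)*conj(1)]
      = (1/8)[(4) + (4) + (0) + (0) + (0)] = 8/8 = 1
  <chi_5*chi_5, chi_2> = (1/8)[1*(4)*conj(1) + 1*(4)*conj(1) + 2*(0)*conj(1) + 2*(0)*conj(-1) + 2*(0)*conj(-1)]
      = (1/8)[(4) + (4) + (0) + (0) + (0)] = 8/8 = 1
  <chi_5*chi_5, chi_3> = (1/8)[1*(4)*conj(1) + 1*(4)*conj(1) + 2*(0)*conj(-1) + 2*(0)*conj(1) + 2*(0)*conj(-1)]
      = (1/8)[(4) + (4) + (0) + (0) + (0)] = 8/8 = 1
  <chi_5*chi_5, chi_4> = (1/8)[1*(4)*conj(1) + 1*(4)*conj(1) + 2*(0)*conj(-1) + 2*(0)*conj(-1) + 2*(0)*conj(1)]
      = (1/8)[(4) + (4) + (0) + (0) + (0)] = 8/8 = 1
  <chi_5*chi_5, chi_5> = (1/8)[1*(4)*conj(2) + 1*(4)*conj(-2) + 2*(0)*conj(0) + 2*(0)*conj(0) + 2*(0)*conj(0)]
      = (1/8)[(8) + (-8) + (0) + (0) + (0)] = 0/8 = 0
Hence the multiplicities are chi_1: 1, chi_2: 1, chi_3: 1, chi_4: 1. Dimension check: dim(chi_5)*dim(chi_5) = 2*2 = 4 and sum (mult * dim) = 1*1 + 1*1 + 1*1 + 1*1 = 4.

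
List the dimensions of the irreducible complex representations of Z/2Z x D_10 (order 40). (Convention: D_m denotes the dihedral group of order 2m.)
Dimensions: 1, 1, 1, 1, 1, 1, 1, 1, 2, 2, 2, 2, 2, 2, 2, 2

Solution. There are 16 irreducibles (= number of conjugacy classes). Their dimensions d_i satisfy sum d_i^2 = |G| = 40: 1 + 1 + 1 + 1 + 1 + 1 + 1 + 1 + 4 + 4 + 4 + 4 + 4 + 4 + 4 + 4 = 40. (For the product with Z/2Z: each of the 2 1-dim characters of Z/2Z tensors with each irrep of D_10, giving 2 copies of each D_10-dimension.)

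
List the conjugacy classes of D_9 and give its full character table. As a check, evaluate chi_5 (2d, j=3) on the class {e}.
Conjugacy classes: {e} of size 1, {r^1, r^8} of size 2, {r^2, r^7} of size 2, {r^3, r^6} of size 2, {r^4, r^5} of size 2, {s, sr, ..., sr^8} of size 9.
Character table:
  irrep \ class              {e} (size 1)  {r^1, r^8} (size 2)  {r^2, r^7} (size 2)  {r^3, r^6} (size 2)  {r^4, r^5} (size 2)  {s, sr, ..., sr^8} (size 9)
  chi_1 (triv)               1             1                    1                    1                    1                    1                          
  chi_2 (sign: r->1, s->-1)  1             1                    1                    1                    1                    -1                         
  chi_3 (2d, j=1)            2             2*cos(2*pi/9)        2*cos(4*pi/9)        -1                   -2*cos(pi/9)         0                          
  chi_4 (2d, j=2)            2             2*cos(4*pi/9)        -2*cos(pi/9)         -1                   2*cos(2*pi/9)        0                          
  chi_5 (2d, j=3)            2             -1                   -1                   2                    -1                   0                          
  chi_6 (2d, j=4)            2             -2*cos(pi/9)         2*cos(2*pi/9)        -1                   2*cos(4*pi/9)        0                          

Spot check: chi_5 (2d, j=3) on {e} = 2.

Explanation: D_9 has order 2*9 = 18 with 6 conjugacy classes, hence 6 irreducibles. Sum of squared dims 1 + 1 + 4 + 4 + 4 + 4 = 18 = |G|. Linear characters come from the abelianisation; the 2-dimensional irreps have character r^k -> 2*cos(2*pi*j*k/9), reflections -> 0.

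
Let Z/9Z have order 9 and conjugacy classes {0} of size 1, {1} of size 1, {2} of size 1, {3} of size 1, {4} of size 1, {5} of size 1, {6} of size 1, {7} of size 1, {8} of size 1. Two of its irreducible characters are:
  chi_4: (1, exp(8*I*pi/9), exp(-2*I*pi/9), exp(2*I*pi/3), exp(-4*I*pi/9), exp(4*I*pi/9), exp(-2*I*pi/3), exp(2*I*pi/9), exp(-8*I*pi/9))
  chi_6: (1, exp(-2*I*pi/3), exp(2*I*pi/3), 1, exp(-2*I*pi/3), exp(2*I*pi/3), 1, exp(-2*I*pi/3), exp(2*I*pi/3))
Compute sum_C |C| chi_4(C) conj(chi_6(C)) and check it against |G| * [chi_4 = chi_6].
Sum = 0; so <chi_4, chi_6> = 0 (distinct irreducibles are orthogonal).

Why: Compute term by term over conjugacy classes (|C| * chi_4(C) * conj(chi_6(C))):
  1*(1)*conj(1) + 1*(exp(8*I*pi/9))*conj(exp(-2*I*pi/3)) + 1*(exp(-2*I*pi/9))*conj(exp(2*I*pi/3)) + 1*(exp(2*I*pi/3))*conj(1) + 1*(exp(-4*I*pi/9))*conj(exp(-2*I*pi/3)) + 1*(exp(4*I*pi/9))*conj(exp(2*I*pi/3)) + 1*(exp(-2*I*pi/3))*conj(1) + 1*(exp(2*I*pi/9))*conj(exp(-2*I*pi/3)) + 1*(exp(-8*I*pi/9))*conj(exp(2*I*pi/3))
  = (1) + (exp(-4*I*pi/9)) + (exp(-8*I*pi/9)) + (exp(2*I*pi/3)) + (exp(2*I*pi/9)) + (exp(-2*I*pi/9)) + (exp(-2*I*pi/3)) + (exp(8*I*pi/9)) + (exp(4*I*pi/9))
  = 0.
(Exp terms are combined using exp(i*s)*conj(exp(i*t)) = exp(i*(s-t)), and sums of them are collapsed using the identity that for every m > 1 the m distinct m-th roots of unity sum to 0, e.g. 1 + exp(2*I*pi/3) + exp(-2*I*pi/3) = 0.)
Dividing by |G| = 9 gives 0/9 = 0, matching the row-orthogonality relation <chi_4, chi_6> = [chi_4 = chi_6].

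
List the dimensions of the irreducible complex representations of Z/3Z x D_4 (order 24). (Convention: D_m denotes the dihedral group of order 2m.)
Dimensions: 1, 1, 1, 1, 1, 1, 1, 1, 1, 1, 1, 1, 2, 2, 2

Explanation: There are 15 irreducibles (= number of conjugacy classes). Their dimensions d_i satisfy sum d_i^2 = |G| = 24: 1 + 1 + 1 + 1 + 1 + 1 + 1 + 1 + 1 + 1 + 1 + 1 + 4 + 4 + 4 = 24. (For the product with Z/3Z: each of the 3 1-dim characters of Z/3Z tensors with each irrep of D_4, giving 3 copies of each D_4-dimension.)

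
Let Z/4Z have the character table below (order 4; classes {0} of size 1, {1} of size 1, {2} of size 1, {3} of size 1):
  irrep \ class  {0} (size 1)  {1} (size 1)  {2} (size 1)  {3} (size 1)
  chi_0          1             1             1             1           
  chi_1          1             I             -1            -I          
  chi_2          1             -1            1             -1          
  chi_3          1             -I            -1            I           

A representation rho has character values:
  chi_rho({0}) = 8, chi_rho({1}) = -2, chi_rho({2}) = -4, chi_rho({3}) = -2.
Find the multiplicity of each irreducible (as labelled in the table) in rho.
Multiplicities: chi_0: 0, chi_1: 3, chi_2: 2, chi_3: 3.

Details: Use <chi_rho, chi> = (1/|G|) sum_C |C| * chi_rho(C) * conj(chi(C)) with |G| = 4 for each irreducible chi in the table:
  <chi_rho, chi_0> = (1/4)[1*(8)*conj(1) + 1*(-2)*conj(1) + 1*(-4)*conj(1) + 1*(-2)*conj(1)]
      = (1/4)[(8) + (-2) + (-4) + (-2)] = 0/4 = 0
  <chi_rho, chi_1> = (1/4)[1*(8)*conj(1) + 1*(-2)*conj(I) + 1*(-4)*conj(-1) + 1*(-2)*conj(-I)]
      = (1/4)[(8) + (2*I) + (4) + (-2*I)] = 12/4 = 3
  <chi_rho, chi_2> = (1/4)[1*(8)*conj(1) + 1*(-2)*conj(-1) + 1*(-4)*conj(1) + 1*(-2)*conj(-1)]
      = (1/4)[(8) + (2) + (-4) + (2)] = 8/4 = 2
  <chi_rho, chi_3> = (1/4)[1*(8)*conj(1) + 1*(-2)*conj(-I) + 1*(-4)*conj(-1) + 1*(-2)*conj(I)]
      = (1/4)[(8) + (-2*I) + (4) + (2*I)] = 12/4 = 3
(Exp terms are combined using exp(i*s)*conj(exp(i*t)) = exp(i*(s-t)), and sums of them are collapsed using the identity that for every m > 1 the m distinct m-th roots of unity sum to 0, e.g. 1 + exp(2*I*pi/3) + exp(-2*I*pi/3) = 0.)
Dimension check: dim(rho) = sum (mult * dim) = 0*1 + 3*1 + 2*1 + 3*1 = 8 = chi_rho(e) = 8.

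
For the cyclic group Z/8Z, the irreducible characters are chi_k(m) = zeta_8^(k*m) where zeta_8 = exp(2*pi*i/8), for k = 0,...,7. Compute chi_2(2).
chi_2(2) = zeta_8^4 = -1

chi_2(2) = zeta_8^(2*2) = zeta_8^4. Since zeta_8^8 = 1, this equals zeta_8^4 = exp(2*pi*i*4/8) = -1.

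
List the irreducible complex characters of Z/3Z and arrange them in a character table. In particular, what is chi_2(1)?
Character table of Z/3Z (irreps indexed chi_0,...,chi_2 with chi_k(m) = zeta_3^(k*m), zeta_3 = exp(2*pi*i/3)):
  irrep \ class  {0} (size 1)  {1} (size 1)    {2} (size 1)  
  chi_0          1             1               1             
  chi_1          1             exp(2*I*pi/3)   exp(-2*I*pi/3)
  chi_2          1             exp(-2*I*pi/3)  exp(2*I*pi/3) 

Spot check: chi_2(1) = zeta_3^(2*1) = zeta_3^2 = exp(-2*I*pi/3).

Argument: Z/3Z is abelian, so all 3 irreducible complex representations are 1-dimensional. They are given by chi_k(m) = zeta_3^(k*m) for k = 0,...,2. Row orthogonality: sum_m chi_k(m) conj(chi_l(m)) = 3 * [k = l].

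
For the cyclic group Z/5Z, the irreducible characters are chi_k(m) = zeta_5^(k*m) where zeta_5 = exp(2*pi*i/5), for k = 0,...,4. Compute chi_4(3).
chi_4(3) = zeta_5^12 = exp(4*I*pi/5)

Reasoning: chi_4(3) = zeta_5^(4*3) = zeta_5^12. Since zeta_5^5 = 1, this equals zeta_5^2 = exp(2*pi*i*2/5) = exp(4*I*pi/5).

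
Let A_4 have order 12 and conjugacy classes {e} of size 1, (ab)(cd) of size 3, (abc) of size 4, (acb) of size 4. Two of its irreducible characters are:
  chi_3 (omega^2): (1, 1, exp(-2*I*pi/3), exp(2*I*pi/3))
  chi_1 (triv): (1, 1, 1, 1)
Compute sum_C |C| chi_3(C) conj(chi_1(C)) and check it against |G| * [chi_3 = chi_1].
Sum = 0; so <chi_3, chi_1> = 0 (distinct irreducibles are orthogonal).

Why: Compute term by term over conjugacy classes (|C| * chi_3(C) * conj(chi_1(C))):
  1*(1)*conj(1) + 3*(1)*conj(1) + 4*(exp(-2*I*pi/3))*conj(1) + 4*(exp(2*I*pi/3))*conj(1)
  = (1) + (3) + (4*exp(-2*I*pi/3)) + (4*exp(2*I*pi/3))
  = 0.
(Exp terms are combined using exp(i*s)*conj(exp(i*t)) = exp(i*(s-t)), and sums of them are collapsed using the identity that for every m > 1 the m distinct m-th roots of unity sum to 0, e.g. 1 + exp(2*I*pi/3) + exp(-2*I*pi/3) = 0.)
Dividing by |G| = 12 gives 0/12 = 0, matching the row-orthogonality relation <chi_3, chi_1> = [chi_3 = chi_1].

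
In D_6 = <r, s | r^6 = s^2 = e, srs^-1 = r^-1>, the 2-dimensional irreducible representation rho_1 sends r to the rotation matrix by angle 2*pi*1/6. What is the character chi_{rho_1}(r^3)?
chi_{rho_1}(r^3) = 2*cos(2*pi*1*3/6) = -2

rho_1(r^3) is rotation by angle 2*pi*1*3/6, whose trace is 2*cos(2*pi*1*3/6) = -2.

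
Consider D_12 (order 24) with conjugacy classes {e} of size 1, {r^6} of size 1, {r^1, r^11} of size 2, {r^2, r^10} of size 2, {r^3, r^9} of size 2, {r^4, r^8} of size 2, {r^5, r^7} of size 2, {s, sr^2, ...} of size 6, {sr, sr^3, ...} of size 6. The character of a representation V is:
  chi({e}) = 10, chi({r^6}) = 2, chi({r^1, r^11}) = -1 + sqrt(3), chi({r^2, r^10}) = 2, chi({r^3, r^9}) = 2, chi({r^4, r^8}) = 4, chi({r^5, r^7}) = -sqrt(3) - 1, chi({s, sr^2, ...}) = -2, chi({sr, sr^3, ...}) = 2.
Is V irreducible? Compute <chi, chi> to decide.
Not irreducible (reducible): <chi, chi> = 9 > 1.

Reasoning: <chi, chi> = (1/|G|) sum_C |C| * |chi(C)|^2 = (1/24)[1*|10|^2 + 1*|2|^2 + 2*|-1 + sqrt(3)|^2 + 2*|2|^2 + 2*|2|^2 + 2*|4|^2 + 2*|-sqrt(3) - 1|^2 + 6*|-2|^2 + 6*|2|^2]
  = (1/24)[(100) + (4) + (8 - 4*sqrt(3)) + (8) + (8) + (32) + (4*sqrt(3) + 8) + (24) + (24)] = 216/24 = 9.
A character is irreducible iff <chi, chi> = 1, so this representation is reducible.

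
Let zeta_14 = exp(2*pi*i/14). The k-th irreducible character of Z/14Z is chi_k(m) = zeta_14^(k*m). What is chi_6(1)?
chi_6(1) = zeta_14^6 = exp(6*I*pi/7)

Explanation: chi_6(1) = zeta_14^(6*1) = zeta_14^6. Since zeta_14^14 = 1, this equals zeta_14^6 = exp(2*pi*i*6/14) = exp(6*I*pi/7).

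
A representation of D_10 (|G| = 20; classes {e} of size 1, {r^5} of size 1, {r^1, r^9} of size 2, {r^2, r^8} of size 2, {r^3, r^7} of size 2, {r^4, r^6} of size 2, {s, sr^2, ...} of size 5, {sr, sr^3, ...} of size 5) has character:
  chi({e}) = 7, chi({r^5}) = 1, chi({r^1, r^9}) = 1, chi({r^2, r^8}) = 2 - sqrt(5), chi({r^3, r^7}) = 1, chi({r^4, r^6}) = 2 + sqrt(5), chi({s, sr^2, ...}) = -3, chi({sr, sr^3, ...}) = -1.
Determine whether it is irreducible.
Not irreducible (reducible): <chi, chi> = 7 > 1.

Explanation: <chi, chi> = (1/|G|) sum_C |C| * |chi(C)|^2 = (1/20)[1*|7|^2 + 1*|1|^2 + 2*|1|^2 + 2*|2 - sqrt(5)|^2 + 2*|1|^2 + 2*|2 + sqrt(5)|^2 + 5*|-3|^2 + 5*|-1|^2]
  = (1/20)[(49) + (1) + (2) + (18 - 8*sqrt(5)) + (2) + (8*sqrt(5) + 18) + (45) + (5)] = 140/20 = 7.
A character is irreducible iff <chi, chi> = 1, so this representation is reducible.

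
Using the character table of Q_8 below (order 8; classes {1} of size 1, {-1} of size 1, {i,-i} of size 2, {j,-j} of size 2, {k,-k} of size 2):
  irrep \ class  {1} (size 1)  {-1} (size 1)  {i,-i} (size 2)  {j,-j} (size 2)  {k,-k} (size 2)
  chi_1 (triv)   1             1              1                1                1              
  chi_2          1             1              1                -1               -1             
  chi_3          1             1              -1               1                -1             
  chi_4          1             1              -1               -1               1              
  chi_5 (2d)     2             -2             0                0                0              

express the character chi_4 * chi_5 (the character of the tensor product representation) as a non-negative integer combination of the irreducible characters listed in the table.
chi_4 tensor chi_5 = chi_5 (all other irreducibles have multiplicity 0).

Reasoning: The character of a tensor product is the pointwise product (chi_4 * chi_5)(C) = chi_4(C) * chi_5(C):
  {1}: (1)*(2), {-1}: (1)*(-2), {i,-i}: (-1)*(0), {j,-j}: (-1)*(0), {k,-k}: (1)*(0)
so (chi_4 * chi_5) takes values
  {1} -> 2, {-1} -> -2, {i,-i} -> 0, {j,-j} -> 0, {k,-k} -> 0.
Now take the inner product of this character with each irreducible chi from the table, <chi_4*chi_5, chi> = (1/8) sum_C |C| (chi_4*chi_5)(C) conj(chi(C)):
  <chi_4*chi_5, chi_1> = (1/8)[1*(2)*conj(1) + 1*(-2)*conj(1) + 2*(0)*conj(1) + 2*(0)*conj(1) + 2*(0)*conj(1)]
      = (1/8)[(2) + (-2) + (0) + (0) + (0)] = 0/8 = 0
  <chi_4*chi_5, chi_2> = (1/8)[1*(2)*conj(1) + 1*(-2)*conj(1) + 2*(0)*conj(1) + 2*(0)*conj(-1) + 2*(0)*conj(-1)]
      = (1/8)[(2) + (-2) + (0) + (0) + (0)] = 0/8 = 0
  <chi_4*chi_5, chi_3> = (1/8)[1*(2)*conj(1) + 1*(-2)*conj(1) + 2*(0)*conj(-1) + 2*(0)*conj(1) + 2*(0)*conj(-1)]
      = (1/8)[(2) + (-2) + (0) + (0) + (0)] = 0/8 = 0
  <chi_4*chi_5, chi_4> = (1/8)[1*(2)*conj(1) + 1*(-2)*conj(1) + 2*(0)*conj(-1) + 2*(0)*conj(-1) + 2*(0)*conj(1)]
      = (1/8)[(2) + (-2) + (0) + (0) + (0)] = 0/8 = 0
  <chi_4*chi_5, chi_5> = (1/8)[1*(2)*conj(2) + 1*(-2)*conj(-2) + 2*(0)*conj(0) + 2*(0)*conj(0) + 2*(0)*conj(0)]
      = (1/8)[(4) + (4) + (0) + (0) + (0)] = 8/8 = 1
Hence the multiplicities are chi_5: 1. Dimension check: dim(chi_4)*dim(chi_5) = 1*2 = 2 and sum (mult * dim) = 1*2 = 2.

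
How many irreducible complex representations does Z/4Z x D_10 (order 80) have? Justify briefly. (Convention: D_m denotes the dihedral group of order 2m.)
32

The number of irreducible complex representations of a finite group equals its number of conjugacy classes. For a direct product, #classes(G x H) = #classes(G) * #classes(H). Z/4Z has 4 classes (abelian), D_10 has 8 classes, so 4 * 8 = 32, so Z/4Z x D_10 (order 80) has exactly 32 irreducible complex representations.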